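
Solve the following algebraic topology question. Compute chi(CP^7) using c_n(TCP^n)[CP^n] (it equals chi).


For any closed oriented manifold, <e(TM),[M]> = chi(M).
chi(CP^7) = 7+1 = 8

8


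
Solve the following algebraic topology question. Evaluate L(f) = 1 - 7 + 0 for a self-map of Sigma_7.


L(f) = tr(f_0*) - tr(f_1*) + tr(f_2*).
= 1 - (7) + (0)
= -6

-6


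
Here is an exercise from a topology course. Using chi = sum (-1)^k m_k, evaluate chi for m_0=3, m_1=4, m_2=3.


Morse theory: chi(M) = sum_k (-1)^k m_k where m_k = #(index-k critical points).
= (3) + (-4) + (3) = 2

2


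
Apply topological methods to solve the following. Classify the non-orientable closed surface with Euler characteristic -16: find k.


chi = 2 - k for closed non-orientable surfaces with k crosscaps.
-16 = 2 - k
k = 2 - (-16) = 18

18


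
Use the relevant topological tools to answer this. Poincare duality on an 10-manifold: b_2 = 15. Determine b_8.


Poincare duality for closed orientable n-manifolds: b_k = b_{n-k}.
Here n = 10, so b_8 = b_2 = 15

15


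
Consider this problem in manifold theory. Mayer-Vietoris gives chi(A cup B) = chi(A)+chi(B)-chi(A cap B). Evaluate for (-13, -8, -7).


chi(A cup B) = chi(A) + chi(B) - chi(A cap B)
= -13 + (-8) - (-7)
= -14

-14


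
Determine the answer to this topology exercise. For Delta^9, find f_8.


Delta^9 has 9+1 vertices. A 8-face is a choice of 8+1 vertices.
f_8 = C(9+1, 8+1) = C(10,9) = 10

10


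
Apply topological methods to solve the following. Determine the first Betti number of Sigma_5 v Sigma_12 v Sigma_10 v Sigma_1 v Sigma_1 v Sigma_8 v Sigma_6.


For a wedge X v Y: reduced H_k(X v Y) = H_k(X) + H_k(Y).
Each Sigma_g contributes b_1 = 2g.
b_1 = 10 + 24 + 20 + 2 + 2 + 16 + 12 = 86

86


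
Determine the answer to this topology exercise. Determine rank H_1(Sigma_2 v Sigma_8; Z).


For a wedge: H_1(A v B) = H_1(A) + H_1(B).
b_1(Sigma_2) = 4, b_1(Sigma_8) = 16.
b_1 = 4 + 16 = 20

20


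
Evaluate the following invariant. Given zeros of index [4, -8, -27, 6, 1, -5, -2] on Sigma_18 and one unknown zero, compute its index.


Poincare-Hopf: sum of indices = chi(M).
chi(Sigma_18) = 2 - 2*18 = -34.
Sum of known indices = -31.
x = chi - (sum known) = -34 - (-31) = -3

-3


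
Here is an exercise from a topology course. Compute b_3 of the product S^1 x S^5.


Each S^d has Poincare polynomial 1 + t^d.
The product S^1 x S^5 has Poincare polynomial prod(1+t^d_i).
Expanding: b_0=1, b_1=1, b_5=1, b_6=1.
b_3 = 0

0


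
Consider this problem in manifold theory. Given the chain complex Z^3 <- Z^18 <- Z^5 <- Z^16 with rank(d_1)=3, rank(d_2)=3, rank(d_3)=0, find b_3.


rank H_k = rank(ker d_k) - rank(im d_{k+1}).
rank(ker d_3) = rank(C_3) - rank(d_3) = 16 - 0 = 16.
rank(im d_{3+1}) = 0.
rank H_3 = 16 - 0 = 16

16


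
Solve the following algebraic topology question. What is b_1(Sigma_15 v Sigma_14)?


For a wedge: H_1(A v B) = H_1(A) + H_1(B).
b_1(Sigma_15) = 30, b_1(Sigma_14) = 28.
b_1 = 30 + 28 = 58

58


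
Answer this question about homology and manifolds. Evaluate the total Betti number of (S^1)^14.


b_k(T^14) = C(14,k), so the sum over k is sum_k C(14,k) = 2^14.
Total = 2^14 = 16384

16384


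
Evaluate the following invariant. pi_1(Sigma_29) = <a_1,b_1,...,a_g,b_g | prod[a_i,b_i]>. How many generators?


Standard presentation: pi_1(Sigma_g) = <a_1,b_1,...,a_g,b_g | [a_1,b_1]...[a_g,b_g] = 1>.
Number of generators = 2g = 2*29 = 58

58


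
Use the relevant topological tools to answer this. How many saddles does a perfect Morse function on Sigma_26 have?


A perfect Morse function has m_k = b_k.
For Sigma_26: b_0=1, b_1=2g=52, b_2=1.
Saddles m_1 = 2g = 52

52


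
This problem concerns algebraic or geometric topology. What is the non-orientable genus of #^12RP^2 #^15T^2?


Since a >= 1, the sum is non-orientable; each T^2 can be replaced by RP^2 # RP^2 (since T^2#RP^2 = 3RP^2).
Total crosscaps k = 12 + 2*15 = 42.
Check via chi: chi = 12*1 + 15*0 - (12+15-1)*2 = -40 = 2 - k = -40. Consistent.

42


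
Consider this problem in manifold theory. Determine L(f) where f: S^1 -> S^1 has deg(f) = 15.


On S^1: L(f) = tr(f_0*) + (-1)^1 tr(f_1*) = 1 + (-1)^1 * deg(f).
L(f) = 1 + (-1)^1 * 15 = 1 + -15 = -14

-14


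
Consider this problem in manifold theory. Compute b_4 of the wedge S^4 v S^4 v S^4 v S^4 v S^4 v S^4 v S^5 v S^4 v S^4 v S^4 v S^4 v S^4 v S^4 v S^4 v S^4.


For a wedge of spheres, H_k (k>0) is free on one generator per sphere of dimension k.
Spheres of dimension 4: count = 14.
b_4 = 14

14


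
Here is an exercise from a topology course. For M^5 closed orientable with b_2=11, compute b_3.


Poincare duality for closed orientable n-manifolds: b_k = b_{n-k}.
Here n = 5, so b_3 = b_2 = 11

11


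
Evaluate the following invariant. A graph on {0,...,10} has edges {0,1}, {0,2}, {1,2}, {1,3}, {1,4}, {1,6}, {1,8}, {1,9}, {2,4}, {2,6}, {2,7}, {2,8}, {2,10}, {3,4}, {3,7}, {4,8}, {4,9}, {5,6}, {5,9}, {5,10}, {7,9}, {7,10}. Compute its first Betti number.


b_1 = E - V + (number of components).
E = 22, V = 11, components = 1.
b_1 = 22 - 11 + 1 = 12

12


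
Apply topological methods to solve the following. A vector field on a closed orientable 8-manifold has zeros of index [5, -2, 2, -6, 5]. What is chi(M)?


Poincare-Hopf: chi(M) = sum of indices of zeros.
chi = (5) + (-2) + (2) + (-6) + (5) = 4

4


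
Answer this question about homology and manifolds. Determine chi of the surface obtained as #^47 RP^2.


For a non-orientable closed surface with k crosscaps: chi = 2 - k.
Here k = 47.
chi = 2 - 47 = -45

-45


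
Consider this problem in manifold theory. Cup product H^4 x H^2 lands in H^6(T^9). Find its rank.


Cup product: H^p x H^q -> H^{p+q}; here p+q = 4+2 = 6.
rank H^k(T^n) = C(n,k).
C(9,6) = 84

84


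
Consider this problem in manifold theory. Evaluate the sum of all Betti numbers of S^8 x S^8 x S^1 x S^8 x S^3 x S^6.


Total Betti number is multiplicative under products.
Each S^d (d>=1) has total Betti number 2.
There are 6 sphere factors.
Total = 2^6 = 64

64


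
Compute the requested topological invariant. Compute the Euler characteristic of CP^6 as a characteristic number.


For any closed oriented manifold, <e(TM),[M]> = chi(M).
chi(CP^6) = 6+1 = 7

7


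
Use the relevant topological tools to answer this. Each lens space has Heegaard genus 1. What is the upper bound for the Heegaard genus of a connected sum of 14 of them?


Heegaard genus satisfies g(A#B) <= g(A) + g(B).
Each lens space has g = 1.
Upper bound: 14 * 1 = 14

14


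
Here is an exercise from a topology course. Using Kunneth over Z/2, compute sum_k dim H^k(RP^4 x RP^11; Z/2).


dim H^*(RP^n; Z/2) = n+1 (one Z/2 in each degree 0..n).
Total Betti number is multiplicative.
Total = (4+1) * (11+1) = 5 * 12 = 60

60


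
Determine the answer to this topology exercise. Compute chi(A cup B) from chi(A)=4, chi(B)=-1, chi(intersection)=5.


chi(A cup B) = chi(A) + chi(B) - chi(A cap B)
= 4 + (-1) - (5)
= -2

-2


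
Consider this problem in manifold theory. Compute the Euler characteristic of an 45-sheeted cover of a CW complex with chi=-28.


For a finite covering: chi(E) = (number of sheets) * chi(B).
chi(E) = 45 * (-28) = -1260

-1260


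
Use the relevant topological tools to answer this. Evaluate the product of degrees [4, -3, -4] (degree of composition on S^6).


Degree is multiplicative: deg(composition) = product of degrees.
= (4) * (-3) * (-4) = 48

48


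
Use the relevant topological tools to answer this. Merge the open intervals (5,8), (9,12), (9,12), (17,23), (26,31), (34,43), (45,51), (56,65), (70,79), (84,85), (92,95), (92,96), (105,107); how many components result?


Sort and merge overlapping open intervals.
Merged: (5,8), (9,12), (17,23), (26,31), (34,43), (45,51), (56,65), (70,79), (84,85), (92,96), (105,107).
Number of components = 11

11


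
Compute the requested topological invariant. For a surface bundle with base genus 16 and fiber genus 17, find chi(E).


For a fiber bundle F -> E -> B (with CW structure): chi(E) = chi(B) * chi(F).
chi(Sigma_16) = -30, chi(Sigma_17) = -32.
chi(E) = (-30) * (-32) = 960

960


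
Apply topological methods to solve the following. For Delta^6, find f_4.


Delta^6 has 6+1 vertices. A 4-face is a choice of 4+1 vertices.
f_4 = C(6+1, 4+1) = C(7,5) = 21

21


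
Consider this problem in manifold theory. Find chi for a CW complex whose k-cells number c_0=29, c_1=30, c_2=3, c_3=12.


chi = sum_k (-1)^k c_k.
= (-1)^0*29 + (-1)^1*30 + (-1)^2*3 + (-1)^3*12
= (29) + (-30) + (3) + (-12)
= -10

-10


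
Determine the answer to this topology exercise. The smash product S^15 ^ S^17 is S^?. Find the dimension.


S^m ^ S^n = S^{m+n}.
k = 15 + 17 = 32

32


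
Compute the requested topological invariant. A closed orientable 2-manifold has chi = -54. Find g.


chi = 2 - 2g for closed orientable surfaces.
-54 = 2 - 2g
2g = 2 - (-54) = 56
g = 28

28


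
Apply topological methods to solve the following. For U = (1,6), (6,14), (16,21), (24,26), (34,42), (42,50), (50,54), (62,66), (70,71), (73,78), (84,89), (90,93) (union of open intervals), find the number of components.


Sort and merge overlapping open intervals.
Merged: (1,6), (6,14), (16,21), (24,26), (34,42), (42,50), (50,54), (62,66), (70,71), (73,78), (84,89), (90,93).
Number of components = 12

12


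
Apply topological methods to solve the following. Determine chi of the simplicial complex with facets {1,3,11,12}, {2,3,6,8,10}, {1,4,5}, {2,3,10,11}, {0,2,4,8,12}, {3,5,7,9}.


Enumerate all faces; f-vector: f_0=13, f_1=36, f_2=32, f_3=13, f_4=2.
chi = sum (-1)^k f_k = -2

-2


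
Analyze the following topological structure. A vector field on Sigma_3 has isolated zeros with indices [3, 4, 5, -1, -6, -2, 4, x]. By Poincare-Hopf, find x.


Poincare-Hopf: sum of indices = chi(M).
chi(Sigma_3) = 2 - 2*3 = -4.
Sum of known indices = 7.
x = chi - (sum known) = -4 - (7) = -11

-11


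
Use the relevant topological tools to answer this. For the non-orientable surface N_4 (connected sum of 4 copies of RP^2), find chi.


For a non-orientable closed surface with k crosscaps: chi = 2 - k.
Here k = 4.
chi = 2 - 4 = -2

-2


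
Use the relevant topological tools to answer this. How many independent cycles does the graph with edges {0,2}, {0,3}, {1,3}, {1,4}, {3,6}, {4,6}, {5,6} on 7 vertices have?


b_1 = E - V + (number of components).
E = 7, V = 7, components = 1.
b_1 = 7 - 7 + 1 = 1

1


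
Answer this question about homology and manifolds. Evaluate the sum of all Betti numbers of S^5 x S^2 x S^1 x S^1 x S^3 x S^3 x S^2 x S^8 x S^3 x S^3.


Total Betti number is multiplicative under products.
Each S^d (d>=1) has total Betti number 2.
There are 10 sphere factors.
Total = 2^10 = 1024

1024


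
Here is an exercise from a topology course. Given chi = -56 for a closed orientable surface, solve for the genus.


chi = 2 - 2g for closed orientable surfaces.
-56 = 2 - 2g
2g = 2 - (-56) = 58
g = 29

29


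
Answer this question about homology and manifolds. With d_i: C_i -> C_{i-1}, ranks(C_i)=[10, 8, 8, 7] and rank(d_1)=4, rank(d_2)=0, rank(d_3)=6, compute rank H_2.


rank H_k = rank(ker d_k) - rank(im d_{k+1}).
rank(ker d_2) = rank(C_2) - rank(d_2) = 8 - 0 = 8.
rank(im d_{2+1}) = 6.
rank H_2 = 8 - 6 = 2

2


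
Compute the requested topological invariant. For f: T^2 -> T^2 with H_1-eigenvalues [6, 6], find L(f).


For a torus self-map: L(f) = det(I - A) where A acts on H_1.
L(f) = (1-6) * (1-6) = -5 * -5 = 25

25


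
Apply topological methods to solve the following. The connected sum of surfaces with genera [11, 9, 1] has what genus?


Genus is additive under connected sum of orientable surfaces.
g = 11 + 9 + 1 = 21

21


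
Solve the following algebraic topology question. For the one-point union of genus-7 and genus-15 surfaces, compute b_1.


For a wedge: H_1(A v B) = H_1(A) + H_1(B).
b_1(Sigma_7) = 14, b_1(Sigma_15) = 30.
b_1 = 14 + 30 = 44

44


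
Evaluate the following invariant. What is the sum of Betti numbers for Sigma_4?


For Sigma_4: b_0 = 1, b_1 = 2g = 8, b_2 = 1.
Total = 1 + 8 + 1 = 10

10


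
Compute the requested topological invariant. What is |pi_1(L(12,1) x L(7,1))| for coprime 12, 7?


pi_1(X x Y) = pi_1(X) x pi_1(Y).
pi_1(L(12,1)) = Z/12, pi_1(L(7,1)) = Z/7.
|Z/12 x Z/7| = 12 * 7 = 84

84


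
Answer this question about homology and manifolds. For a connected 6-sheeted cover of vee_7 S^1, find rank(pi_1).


Nielsen-Schreier: an index-n subgroup of F_r is free of rank 1 + n(r-1).
Equivalently: chi(cover) = n*chi(base); chi(vee_r S^1) = 1 - 7 = -6.
chi(E) = 6*(-6) = -36; rank = 1 - chi(E) = 1 - (-36) = 37.
rank = 1 + 6*(7-1) = 1 + 36 = 37

37


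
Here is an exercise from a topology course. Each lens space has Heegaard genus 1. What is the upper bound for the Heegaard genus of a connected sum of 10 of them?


Heegaard genus satisfies g(A#B) <= g(A) + g(B).
Each lens space has g = 1.
Upper bound: 10 * 1 = 10

10


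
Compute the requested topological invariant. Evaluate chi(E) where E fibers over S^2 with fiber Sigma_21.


chi(S^2) = 2 (n even), chi(Sigma_21) = 2 - 2*21 = -40.
chi(E) = 2 * (-40) = -80

-80


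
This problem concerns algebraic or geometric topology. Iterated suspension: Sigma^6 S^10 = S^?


Each suspension raises dimension by 1: Sigma S^n = S^{n+1}.
Sigma^6 S^10 = S^{10+6} = S^16

16


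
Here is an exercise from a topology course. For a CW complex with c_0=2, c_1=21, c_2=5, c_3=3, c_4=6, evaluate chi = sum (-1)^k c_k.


chi = sum_k (-1)^k c_k.
= (-1)^0*2 + (-1)^1*21 + (-1)^2*5 + (-1)^3*3 + (-1)^4*6
= (2) + (-21) + (5) + (-3) + (6)
= -11

-11


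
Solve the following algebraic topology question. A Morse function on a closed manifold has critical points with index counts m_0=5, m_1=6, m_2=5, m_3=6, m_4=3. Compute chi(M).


Morse theory: chi(M) = sum_k (-1)^k m_k where m_k = #(index-k critical points).
= (5) + (-6) + (5) + (-6) + (3) = 1

1


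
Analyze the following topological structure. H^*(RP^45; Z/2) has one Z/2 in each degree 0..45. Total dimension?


H^k(RP^45; Z/2) = Z/2 for each 0 <= k <= 45.
Total dimension = 45 + 1 = 46

46


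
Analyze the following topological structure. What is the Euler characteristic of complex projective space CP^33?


CP^33 has one cell in each even dimension 0, 2, ..., 2*33 (33+1 cells total).
All cells are even-dimensional, so chi = number of cells.
chi = 33 + 1 = 34

34


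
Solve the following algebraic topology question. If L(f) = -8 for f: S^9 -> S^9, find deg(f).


L(f) = 1 + (-1)^9 deg(f) on S^9.
-8 = 1 + (-1)^9 * deg(f)
(-1)^9 * deg(f) = -9
deg(f) = 9

9


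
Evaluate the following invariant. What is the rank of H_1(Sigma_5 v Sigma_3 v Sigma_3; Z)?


For a wedge X v Y: reduced H_k(X v Y) = H_k(X) + H_k(Y).
Each Sigma_g contributes b_1 = 2g.
b_1 = 10 + 6 + 6 = 22

22


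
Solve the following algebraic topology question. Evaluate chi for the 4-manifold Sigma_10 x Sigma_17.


chi(Sigma_10) = 2 - 2*10 = -18
chi(Sigma_17) = 2 - 2*17 = -32
chi(product) = (-18) * (-32) = 576

576


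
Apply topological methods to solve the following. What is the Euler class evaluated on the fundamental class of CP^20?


For any closed oriented manifold, <e(TM),[M]> = chi(M).
chi(CP^20) = 20+1 = 21

21


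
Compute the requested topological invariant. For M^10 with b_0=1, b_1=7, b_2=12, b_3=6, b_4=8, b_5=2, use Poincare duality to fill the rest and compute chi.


By Poincare duality b_k = b_{10-k}, so full Betti numbers: b_0=1, b_1=7, b_2=12, b_3=6, b_4=8, b_5=2, b_6=8, b_7=6, b_8=12, b_9=7, b_10=1.
chi = sum (-1)^k b_k = 14

14


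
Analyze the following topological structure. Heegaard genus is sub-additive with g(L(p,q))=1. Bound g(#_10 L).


Heegaard genus satisfies g(A#B) <= g(A) + g(B).
Each lens space has g = 1.
Upper bound: 10 * 1 = 10

10


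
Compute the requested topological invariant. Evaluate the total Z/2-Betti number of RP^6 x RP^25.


dim H^*(RP^n; Z/2) = n+1 (one Z/2 in each degree 0..n).
Total Betti number is multiplicative.
Total = (6+1) * (25+1) = 7 * 26 = 182

182


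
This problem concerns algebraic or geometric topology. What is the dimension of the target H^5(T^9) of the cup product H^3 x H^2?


Cup product: H^p x H^q -> H^{p+q}; here p+q = 3+2 = 5.
rank H^k(T^n) = C(n,k).
C(9,5) = 126

126


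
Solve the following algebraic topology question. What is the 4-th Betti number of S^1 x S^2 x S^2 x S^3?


Each S^d has Poincare polynomial 1 + t^d.
The product S^1 x S^2 x S^2 x S^3 has Poincare polynomial prod(1+t^d_i).
Expanding: b_0=1, b_1=1, b_2=2, b_3=3, b_4=2, b_5=3, b_6=2, b_7=1, b_8=1.
b_4 = 2

2


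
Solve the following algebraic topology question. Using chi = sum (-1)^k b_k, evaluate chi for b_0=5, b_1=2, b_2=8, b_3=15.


chi = sum_k (-1)^k b_k.
= (5) + (-2) + (8) + (-15)
= -4

-4


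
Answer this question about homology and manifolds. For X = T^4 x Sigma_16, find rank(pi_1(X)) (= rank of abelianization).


pi_1(A x B) = pi_1(A) x pi_1(B); rank of abelianization = b_1.
b_1(T^4) = 4, b_1(Sigma_16) = 2*16 = 32.
b_1(product) = 4 + 32 = 36

36


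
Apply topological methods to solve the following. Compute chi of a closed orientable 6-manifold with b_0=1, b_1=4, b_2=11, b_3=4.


By Poincare duality b_k = b_{6-k}, so full Betti numbers: b_0=1, b_1=4, b_2=11, b_3=4, b_4=11, b_5=4, b_6=1.
chi = sum (-1)^k b_k = 12

12


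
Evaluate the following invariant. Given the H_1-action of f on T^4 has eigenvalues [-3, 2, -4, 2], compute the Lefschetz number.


For a torus self-map: L(f) = det(I - A) where A acts on H_1.
L(f) = (1--3) * (1-2) * (1--4) * (1-2) = 4 * -1 * 5 * -1 = 20

20


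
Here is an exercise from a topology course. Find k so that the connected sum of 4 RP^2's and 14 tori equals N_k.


Since a >= 1, the sum is non-orientable; each T^2 can be replaced by RP^2 # RP^2 (since T^2#RP^2 = 3RP^2).
Total crosscaps k = 4 + 2*14 = 32.
Check via chi: chi = 4*1 + 14*0 - (4+14-1)*2 = -30 = 2 - k = -30. Consistent.

32


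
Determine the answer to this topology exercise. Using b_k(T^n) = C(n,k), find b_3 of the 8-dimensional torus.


By the Kunneth formula, b_k(T^n) = C(n,k).
b_3(T^8) = C(8,3).
C(8,3) = 8!/(3!*5!) = 56

56


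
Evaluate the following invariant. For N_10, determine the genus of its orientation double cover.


chi(N_10) = 2 - 10 = -8.
Double cover: chi(Sigma_g) = 2 * chi(N_10) = 2*(-8) = -16.
2 - 2g = -16, so g = (2 - (-16))/2 = 18/2 = 9

9


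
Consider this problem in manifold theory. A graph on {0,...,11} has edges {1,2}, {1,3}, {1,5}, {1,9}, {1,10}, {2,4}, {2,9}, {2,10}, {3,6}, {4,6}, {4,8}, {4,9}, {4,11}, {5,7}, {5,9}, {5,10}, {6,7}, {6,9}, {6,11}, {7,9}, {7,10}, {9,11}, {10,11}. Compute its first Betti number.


b_1 = E - V + (number of components).
E = 23, V = 12, components = 2.
b_1 = 23 - 12 + 2 = 13

13


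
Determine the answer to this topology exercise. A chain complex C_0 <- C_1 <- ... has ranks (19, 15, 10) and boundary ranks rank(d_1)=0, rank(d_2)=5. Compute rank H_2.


rank H_k = rank(ker d_k) - rank(im d_{k+1}).
rank(ker d_2) = rank(C_2) - rank(d_2) = 10 - 5 = 5.
rank(im d_{2+1}) = 0.
rank H_2 = 5 - 0 = 5

5


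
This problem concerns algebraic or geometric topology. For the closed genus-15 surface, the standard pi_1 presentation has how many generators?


Standard presentation: pi_1(Sigma_g) = <a_1,b_1,...,a_g,b_g | [a_1,b_1]...[a_g,b_g] = 1>.
Number of generators = 2g = 2*15 = 30

30


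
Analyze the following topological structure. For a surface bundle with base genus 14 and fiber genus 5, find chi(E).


For a fiber bundle F -> E -> B (with CW structure): chi(E) = chi(B) * chi(F).
chi(Sigma_14) = -26, chi(Sigma_5) = -8.
chi(E) = (-26) * (-8) = 208

208


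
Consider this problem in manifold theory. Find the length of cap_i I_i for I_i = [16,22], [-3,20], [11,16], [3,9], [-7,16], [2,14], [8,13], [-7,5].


Intersection = [max(a_i), min(b_i)] = [16, 5].
Since 16 > 5, the intersection is empty.
Length = 0

0


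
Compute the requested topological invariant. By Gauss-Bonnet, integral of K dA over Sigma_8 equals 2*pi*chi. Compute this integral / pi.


Gauss-Bonnet: integral K dA = 2*pi*chi(M).
chi(Sigma_8) = 2 - 2*8 = -14.
(integral K dA)/pi = 2*chi = 2*(-14) = -28

-28


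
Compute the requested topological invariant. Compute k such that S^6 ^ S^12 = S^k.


S^m ^ S^n = S^{m+n}.
k = 6 + 12 = 18

18


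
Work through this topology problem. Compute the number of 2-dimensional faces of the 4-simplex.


Delta^4 has 4+1 vertices. A 2-face is a choice of 2+1 vertices.
f_2 = C(4+1, 2+1) = C(5,3) = 10

10


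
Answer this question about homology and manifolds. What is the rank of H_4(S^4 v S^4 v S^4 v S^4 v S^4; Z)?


For a wedge of spheres, H_k (k>0) is free on one generator per sphere of dimension k.
Spheres of dimension 4: count = 5.
b_4 = 5

5


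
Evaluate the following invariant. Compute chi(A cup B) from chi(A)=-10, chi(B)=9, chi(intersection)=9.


chi(A cup B) = chi(A) + chi(B) - chi(A cap B)
= -10 + (9) - (9)
= -10

-10


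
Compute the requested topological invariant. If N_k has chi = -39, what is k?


chi = 2 - k for closed non-orientable surfaces with k crosscaps.
-39 = 2 - k
k = 2 - (-39) = 41

41


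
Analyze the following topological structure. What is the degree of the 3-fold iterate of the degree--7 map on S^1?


deg(f) = -7. Degree is multiplicative: deg(f^3) = (deg f)^3.
deg(f^3) = (-7)^3 = -343

-343


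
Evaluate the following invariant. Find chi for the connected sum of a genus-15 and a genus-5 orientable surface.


chi(Sigma_15) = 2 - 2*15 = -28
chi(Sigma_5) = 2 - 2*5 = -8
For surfaces: chi(A#B) = chi(A) + chi(B) - 2.
chi = -28 + -8 - 2 = -38

-38


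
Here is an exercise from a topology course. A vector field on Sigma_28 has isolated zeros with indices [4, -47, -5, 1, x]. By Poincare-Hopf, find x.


Poincare-Hopf: sum of indices = chi(M).
chi(Sigma_28) = 2 - 2*28 = -54.
Sum of known indices = -47.
x = chi - (sum known) = -54 - (-47) = -7

-7


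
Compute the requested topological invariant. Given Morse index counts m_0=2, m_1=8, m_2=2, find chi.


Morse theory: chi(M) = sum_k (-1)^k m_k where m_k = #(index-k critical points).
= (2) + (-8) + (2) = -4

-4


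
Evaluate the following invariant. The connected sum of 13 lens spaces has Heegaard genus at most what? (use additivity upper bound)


Heegaard genus satisfies g(A#B) <= g(A) + g(B).
Each lens space has g = 1.
Upper bound: 13 * 1 = 13

13


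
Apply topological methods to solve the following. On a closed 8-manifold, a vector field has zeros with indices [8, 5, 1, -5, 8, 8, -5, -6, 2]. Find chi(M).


Poincare-Hopf: chi(M) = sum of indices of zeros.
chi = (8) + (5) + (1) + (-5) + (8) + (8) + (-5) + (-6) + (2) = 16

16


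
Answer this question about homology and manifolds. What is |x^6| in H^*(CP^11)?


|x| = 2 in H^*(CP^n).
|x^6| = 6 * |x| = 6 * 2 = 12

12


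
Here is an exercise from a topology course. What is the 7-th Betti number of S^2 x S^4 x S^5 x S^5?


Each S^d has Poincare polynomial 1 + t^d.
The product S^2 x S^4 x S^5 x S^5 has Poincare polynomial prod(1+t^d_i).
Expanding: b_0=1, b_2=1, b_4=1, b_5=2, b_6=1, b_7=2, b_9=2, b_10=1, b_11=2, b_12=1, b_14=1, b_16=1.
b_7 = 2

2


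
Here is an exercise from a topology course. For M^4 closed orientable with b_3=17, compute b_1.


Poincare duality for closed orientable n-manifolds: b_k = b_{n-k}.
Here n = 4, so b_1 = b_3 = 17

17


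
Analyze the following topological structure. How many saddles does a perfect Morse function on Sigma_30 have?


A perfect Morse function has m_k = b_k.
For Sigma_30: b_0=1, b_1=2g=60, b_2=1.
Saddles m_1 = 2g = 60

60


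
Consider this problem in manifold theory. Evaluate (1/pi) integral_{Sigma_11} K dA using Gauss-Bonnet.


Gauss-Bonnet: integral K dA = 2*pi*chi(M).
chi(Sigma_11) = 2 - 2*11 = -20.
(integral K dA)/pi = 2*chi = 2*(-20) = -40

-40


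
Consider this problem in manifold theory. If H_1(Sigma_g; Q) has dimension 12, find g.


For a closed orientable surface: b_1 = 2g.
12 = 2g
g = 12 / 2 = 6

6


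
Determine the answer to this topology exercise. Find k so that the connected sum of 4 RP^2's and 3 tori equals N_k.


Since a >= 1, the sum is non-orientable; each T^2 can be replaced by RP^2 # RP^2 (since T^2#RP^2 = 3RP^2).
Total crosscaps k = 4 + 2*3 = 10.
Check via chi: chi = 4*1 + 3*0 - (4+3-1)*2 = -8 = 2 - k = -8. Consistent.

10


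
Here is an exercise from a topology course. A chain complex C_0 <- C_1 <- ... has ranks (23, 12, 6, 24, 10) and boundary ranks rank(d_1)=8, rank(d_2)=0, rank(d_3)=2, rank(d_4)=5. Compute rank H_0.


rank H_k = rank(ker d_k) - rank(im d_{k+1}).
rank(ker d_0) = rank(C_0) - rank(d_0) = 23 - 0 = 23.
rank(im d_{0+1}) = 8.
rank H_0 = 23 - 8 = 15

15


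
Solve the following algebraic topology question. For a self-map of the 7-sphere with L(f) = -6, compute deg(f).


L(f) = 1 + (-1)^7 deg(f) on S^7.
-6 = 1 + (-1)^7 * deg(f)
(-1)^7 * deg(f) = -7
deg(f) = 7

7


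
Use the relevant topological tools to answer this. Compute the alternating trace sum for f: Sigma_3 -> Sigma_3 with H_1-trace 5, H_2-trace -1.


L(f) = tr(f_0*) - tr(f_1*) + tr(f_2*).
= 1 - (5) + (-1)
= -5

-5


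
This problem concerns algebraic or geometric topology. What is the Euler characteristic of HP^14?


HP^14 has one cell in each dimension 0, 4, ..., 4*14 (14+1 cells, all even-dim).
chi = 14 + 1 = 15

15


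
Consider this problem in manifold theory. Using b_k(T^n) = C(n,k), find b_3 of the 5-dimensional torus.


By the Kunneth formula, b_k(T^n) = C(n,k).
b_3(T^5) = C(5,3).
C(5,3) = 5!/(3!*2!) = 10

10


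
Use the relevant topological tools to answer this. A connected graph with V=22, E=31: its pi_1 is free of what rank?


For a connected graph: rank(pi_1) = b_1 = E - V + 1 = 1 - chi.
chi = V - E = 22 - 31 = -9.
rank = 1 - (-9) = 31 - 22 + 1 = 10

10


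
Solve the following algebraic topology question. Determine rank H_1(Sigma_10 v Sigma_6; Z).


For a wedge: H_1(A v B) = H_1(A) + H_1(B).
b_1(Sigma_10) = 20, b_1(Sigma_6) = 12.
b_1 = 20 + 12 = 32

32


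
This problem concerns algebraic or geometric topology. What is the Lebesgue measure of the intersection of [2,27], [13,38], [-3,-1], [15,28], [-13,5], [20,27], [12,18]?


Intersection = [max(a_i), min(b_i)] = [20, -1].
Since 20 > -1, the intersection is empty.
Length = 0

0


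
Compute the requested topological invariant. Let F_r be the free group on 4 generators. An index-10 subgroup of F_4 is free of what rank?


Nielsen-Schreier: an index-n subgroup of F_r is free of rank 1 + n(r-1).
Equivalently: chi(cover) = n*chi(base); chi(vee_r S^1) = 1 - 4 = -3.
chi(E) = 10*(-3) = -30; rank = 1 - chi(E) = 1 - (-30) = 31.
rank = 1 + 10*(4-1) = 1 + 30 = 31

31


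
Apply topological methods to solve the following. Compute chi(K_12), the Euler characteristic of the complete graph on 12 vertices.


K_12: V = 12, E = C(12,2) = 66.
chi = V - E = 12 - 66 = -54

-54


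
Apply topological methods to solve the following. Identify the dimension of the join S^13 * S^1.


Join of spheres: S^m * S^n = S^{m+n+1}.
dim = 13 + 1 + 1 = 15

15


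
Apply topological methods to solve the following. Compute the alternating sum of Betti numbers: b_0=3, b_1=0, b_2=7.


chi = sum_k (-1)^k b_k.
= (3) + (0) + (7)
= 10

10


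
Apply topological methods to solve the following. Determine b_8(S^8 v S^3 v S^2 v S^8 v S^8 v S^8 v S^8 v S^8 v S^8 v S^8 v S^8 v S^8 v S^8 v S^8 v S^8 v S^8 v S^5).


For a wedge of spheres, H_k (k>0) is free on one generator per sphere of dimension k.
Spheres of dimension 8: count = 14.
b_8 = 14

14


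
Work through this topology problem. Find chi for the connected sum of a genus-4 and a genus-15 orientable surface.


chi(Sigma_4) = 2 - 2*4 = -6
chi(Sigma_15) = 2 - 2*15 = -28
For surfaces: chi(A#B) = chi(A) + chi(B) - 2.
chi = -6 + -28 - 2 = -36

-36


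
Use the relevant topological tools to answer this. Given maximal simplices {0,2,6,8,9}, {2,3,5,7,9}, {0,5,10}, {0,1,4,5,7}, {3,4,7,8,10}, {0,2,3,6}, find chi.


Enumerate all faces; f-vector: f_0=11, f_1=40, f_2=44, f_3=21, f_4=4.
chi = sum (-1)^k f_k = -2

-2


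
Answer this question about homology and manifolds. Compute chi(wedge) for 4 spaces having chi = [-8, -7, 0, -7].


chi(A v B) = chi(A) + chi(B) - 1 (one point identified).
For 4 spaces: chi = (sum chi_i) - (4 - 1).
sum = -22; chi = -22 - 3 = -25

-25


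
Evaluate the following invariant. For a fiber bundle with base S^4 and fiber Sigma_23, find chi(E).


chi(S^4) = 2 (n even), chi(Sigma_23) = 2 - 2*23 = -44.
chi(E) = 2 * (-44) = -88

-88


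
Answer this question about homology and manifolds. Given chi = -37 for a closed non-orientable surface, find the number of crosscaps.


chi = 2 - k for closed non-orientable surfaces with k crosscaps.
-37 = 2 - k
k = 2 - (-37) = 39

39


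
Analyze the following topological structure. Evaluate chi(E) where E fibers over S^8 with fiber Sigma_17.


chi(S^8) = 2 (n even), chi(Sigma_17) = 2 - 2*17 = -32.
chi(E) = 2 * (-32) = -64

-64


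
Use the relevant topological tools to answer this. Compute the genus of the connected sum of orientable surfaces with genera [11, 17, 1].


Genus is additive under connected sum of orientable surfaces.
g = 11 + 17 + 1 = 29

29


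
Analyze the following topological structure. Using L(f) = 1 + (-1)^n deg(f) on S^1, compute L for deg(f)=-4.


On S^1: L(f) = tr(f_0*) + (-1)^1 tr(f_1*) = 1 + (-1)^1 * deg(f).
L(f) = 1 + (-1)^1 * -4 = 1 + 4 = 5

5


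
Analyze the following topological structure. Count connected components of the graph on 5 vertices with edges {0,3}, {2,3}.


Run DFS/union-find over 5 vertices.
V = 5, E = 2.
Number of components = 3

3


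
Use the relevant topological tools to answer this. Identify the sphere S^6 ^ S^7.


S^m ^ S^n = S^{m+n}.
k = 6 + 7 = 13

13


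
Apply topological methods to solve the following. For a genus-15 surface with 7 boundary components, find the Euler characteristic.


For a compact orientable surface with genus g and b boundary components: chi = 2 - 2g - b.
chi = 2 - 2*15 - 7 = 2 - 30 - 7 = -35

-35


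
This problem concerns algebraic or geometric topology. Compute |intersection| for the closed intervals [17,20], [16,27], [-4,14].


Intersection = [max(a_i), min(b_i)] = [17, 14].
Since 17 > 14, the intersection is empty.
Length = 0

0


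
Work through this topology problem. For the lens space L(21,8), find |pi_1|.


pi_1(L(p,q)) = Z/pZ for any q coprime to p.
|pi_1(L(21,8))| = 21

21


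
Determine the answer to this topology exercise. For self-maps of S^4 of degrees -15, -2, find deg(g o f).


Degree is multiplicative under composition: deg(g o f) = deg(g) * deg(f).
= -2 * -15 = 30

30


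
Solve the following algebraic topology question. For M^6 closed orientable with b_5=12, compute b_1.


Poincare duality for closed orientable n-manifolds: b_k = b_{n-k}.
Here n = 6, so b_1 = b_5 = 12

12


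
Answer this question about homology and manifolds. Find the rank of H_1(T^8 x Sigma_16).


pi_1(A x B) = pi_1(A) x pi_1(B); rank of abelianization = b_1.
b_1(T^8) = 8, b_1(Sigma_16) = 2*16 = 32.
b_1(product) = 8 + 32 = 40

40


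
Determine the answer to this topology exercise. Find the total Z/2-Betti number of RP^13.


H^k(RP^13; Z/2) = Z/2 for each 0 <= k <= 13.
Total dimension = 13 + 1 = 14

14


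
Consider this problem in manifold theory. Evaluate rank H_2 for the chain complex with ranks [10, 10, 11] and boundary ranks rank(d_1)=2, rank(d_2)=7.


rank H_k = rank(ker d_k) - rank(im d_{k+1}).
rank(ker d_2) = rank(C_2) - rank(d_2) = 11 - 7 = 4.
rank(im d_{2+1}) = 0.
rank H_2 = 4 - 0 = 4

4


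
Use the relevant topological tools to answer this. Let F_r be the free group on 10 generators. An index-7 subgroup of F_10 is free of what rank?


Nielsen-Schreier: an index-n subgroup of F_r is free of rank 1 + n(r-1).
Equivalently: chi(cover) = n*chi(base); chi(vee_r S^1) = 1 - 10 = -9.
chi(E) = 7*(-9) = -63; rank = 1 - chi(E) = 1 - (-63) = 64.
rank = 1 + 7*(10-1) = 1 + 63 = 64

64


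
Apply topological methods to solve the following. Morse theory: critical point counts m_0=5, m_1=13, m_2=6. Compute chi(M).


Morse theory: chi(M) = sum_k (-1)^k m_k where m_k = #(index-k critical points).
= (5) + (-13) + (6) = -2

-2


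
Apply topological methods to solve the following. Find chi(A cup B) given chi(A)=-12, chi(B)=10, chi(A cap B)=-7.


chi(A cup B) = chi(A) + chi(B) - chi(A cap B)
= -12 + (10) - (-7)
= 5

5


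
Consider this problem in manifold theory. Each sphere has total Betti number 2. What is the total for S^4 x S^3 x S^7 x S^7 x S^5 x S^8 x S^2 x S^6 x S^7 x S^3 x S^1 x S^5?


Total Betti number is multiplicative under products.
Each S^d (d>=1) has total Betti number 2.
There are 12 sphere factors.
Total = 2^12 = 4096

4096


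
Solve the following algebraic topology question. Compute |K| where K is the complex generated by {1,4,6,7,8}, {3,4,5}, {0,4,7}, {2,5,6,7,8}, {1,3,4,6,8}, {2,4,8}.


Each maximal simplex on m vertices has 2^m - 1 nonempty faces.
Take the union (dedupe shared faces).
Total distinct faces = 80

80


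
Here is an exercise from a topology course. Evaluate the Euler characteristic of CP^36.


CP^36 has one cell in each even dimension 0, 2, ..., 2*36 (36+1 cells total).
All cells are even-dimensional, so chi = number of cells.
chi = 36 + 1 = 37

37


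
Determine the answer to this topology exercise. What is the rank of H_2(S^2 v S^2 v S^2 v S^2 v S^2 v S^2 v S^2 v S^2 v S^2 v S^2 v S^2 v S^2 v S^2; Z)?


For a wedge of spheres, H_k (k>0) is free on one generator per sphere of dimension k.
Spheres of dimension 2: count = 13.
b_2 = 13

13


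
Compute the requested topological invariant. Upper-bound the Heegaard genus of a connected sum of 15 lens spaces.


Heegaard genus satisfies g(A#B) <= g(A) + g(B).
Each lens space has g = 1.
Upper bound: 15 * 1 = 15

15


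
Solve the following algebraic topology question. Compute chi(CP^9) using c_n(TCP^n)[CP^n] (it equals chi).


For any closed oriented manifold, <e(TM),[M]> = chi(M).
chi(CP^9) = 9+1 = 10

10


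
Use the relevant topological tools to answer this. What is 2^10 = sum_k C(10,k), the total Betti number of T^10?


b_k(T^10) = C(10,k), so the sum over k is sum_k C(10,k) = 2^10.
Total = 2^10 = 1024

1024


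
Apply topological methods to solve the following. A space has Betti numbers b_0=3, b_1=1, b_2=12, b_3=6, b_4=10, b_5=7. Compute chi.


chi = sum_k (-1)^k b_k.
= (3) + (-1) + (12) + (-6) + (10) + (-7)
= 11

11


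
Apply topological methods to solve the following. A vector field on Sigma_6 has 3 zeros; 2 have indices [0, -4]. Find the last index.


Poincare-Hopf: sum of indices = chi(M).
chi(Sigma_6) = 2 - 2*6 = -10.
Sum of known indices = -4.
x = chi - (sum known) = -10 - (-4) = -6

-6


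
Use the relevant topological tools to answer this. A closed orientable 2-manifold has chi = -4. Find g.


chi = 2 - 2g for closed orientable surfaces.
-4 = 2 - 2g
2g = 2 - (-4) = 6
g = 3

3


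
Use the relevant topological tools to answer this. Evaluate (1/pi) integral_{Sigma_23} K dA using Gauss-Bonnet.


Gauss-Bonnet: integral K dA = 2*pi*chi(M).
chi(Sigma_23) = 2 - 2*23 = -44.
(integral K dA)/pi = 2*chi = 2*(-44) = -88

-88


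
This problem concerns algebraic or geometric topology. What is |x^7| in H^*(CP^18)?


|x| = 2 in H^*(CP^n).
|x^7| = 7 * |x| = 7 * 2 = 14

14


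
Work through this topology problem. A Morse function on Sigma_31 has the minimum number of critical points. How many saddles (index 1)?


A perfect Morse function has m_k = b_k.
For Sigma_31: b_0=1, b_1=2g=62, b_2=1.
Saddles m_1 = 2g = 62

62


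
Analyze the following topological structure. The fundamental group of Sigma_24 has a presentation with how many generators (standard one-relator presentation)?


Standard presentation: pi_1(Sigma_g) = <a_1,b_1,...,a_g,b_g | [a_1,b_1]...[a_g,b_g] = 1>.
Number of generators = 2g = 2*24 = 48

48


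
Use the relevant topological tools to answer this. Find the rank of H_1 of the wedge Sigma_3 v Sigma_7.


For a wedge: H_1(A v B) = H_1(A) + H_1(B).
b_1(Sigma_3) = 6, b_1(Sigma_7) = 14.
b_1 = 6 + 14 = 20

20


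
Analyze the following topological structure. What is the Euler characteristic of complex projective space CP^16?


CP^16 has one cell in each even dimension 0, 2, ..., 2*16 (16+1 cells total).
All cells are even-dimensional, so chi = number of cells.
chi = 16 + 1 = 17

17


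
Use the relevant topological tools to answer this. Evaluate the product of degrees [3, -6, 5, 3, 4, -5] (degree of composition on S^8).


Degree is multiplicative: deg(composition) = product of degrees.
= (3) * (-6) * (5) * (3) * (4) * (-5) = 5400

5400


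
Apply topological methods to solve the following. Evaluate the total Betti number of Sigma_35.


For Sigma_35: b_0 = 1, b_1 = 2g = 70, b_2 = 1.
Total = 1 + 70 + 1 = 72

72


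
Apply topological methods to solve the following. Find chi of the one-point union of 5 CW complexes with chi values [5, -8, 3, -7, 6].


chi(A v B) = chi(A) + chi(B) - 1 (one point identified).
For 5 spaces: chi = (sum chi_i) - (5 - 1).
sum = -1; chi = -1 - 4 = -5

-5


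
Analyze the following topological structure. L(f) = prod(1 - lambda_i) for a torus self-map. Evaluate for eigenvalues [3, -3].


For a torus self-map: L(f) = det(I - A) where A acts on H_1.
L(f) = (1-3) * (1--3) = -2 * 4 = -8

-8


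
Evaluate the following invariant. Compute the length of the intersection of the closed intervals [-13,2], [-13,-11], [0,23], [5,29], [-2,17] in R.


Intersection = [max(a_i), min(b_i)] = [5, -11].
Since 5 > -11, the intersection is empty.
Length = 0

0


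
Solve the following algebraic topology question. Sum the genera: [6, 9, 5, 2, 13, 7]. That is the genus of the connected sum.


Genus is additive under connected sum of orientable surfaces.
g = 6 + 9 + 5 + 2 + 13 + 7 = 42

42


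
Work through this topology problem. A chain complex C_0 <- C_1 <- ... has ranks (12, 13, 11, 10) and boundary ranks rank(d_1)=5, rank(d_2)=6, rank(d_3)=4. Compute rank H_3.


rank H_k = rank(ker d_k) - rank(im d_{k+1}).
rank(ker d_3) = rank(C_3) - rank(d_3) = 10 - 4 = 6.
rank(im d_{3+1}) = 0.
rank H_3 = 6 - 0 = 6

6


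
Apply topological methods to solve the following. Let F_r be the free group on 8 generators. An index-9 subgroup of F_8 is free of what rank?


Nielsen-Schreier: an index-n subgroup of F_r is free of rank 1 + n(r-1).
Equivalently: chi(cover) = n*chi(base); chi(vee_r S^1) = 1 - 8 = -7.
chi(E) = 9*(-7) = -63; rank = 1 - chi(E) = 1 - (-63) = 64.
rank = 1 + 9*(8-1) = 1 + 63 = 64

64


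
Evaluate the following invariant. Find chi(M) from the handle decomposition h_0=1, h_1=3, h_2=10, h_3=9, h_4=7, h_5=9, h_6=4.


Handles of index k contribute (-1)^k to chi (same as CW cells).
chi = (1) + (-3) + (10) + (-9) + (7) + (-9) + (4) = 1

1


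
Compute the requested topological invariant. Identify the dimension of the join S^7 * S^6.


Join of spheres: S^m * S^n = S^{m+n+1}.
dim = 7 + 6 + 1 = 14

14


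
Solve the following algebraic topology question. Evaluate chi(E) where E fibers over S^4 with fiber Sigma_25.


chi(S^4) = 2 (n even), chi(Sigma_25) = 2 - 2*25 = -48.
chi(E) = 2 * (-48) = -96

-96


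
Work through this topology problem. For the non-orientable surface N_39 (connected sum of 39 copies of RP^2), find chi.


For a non-orientable closed surface with k crosscaps: chi = 2 - k.
Here k = 39.
chi = 2 - 39 = -37

-37
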